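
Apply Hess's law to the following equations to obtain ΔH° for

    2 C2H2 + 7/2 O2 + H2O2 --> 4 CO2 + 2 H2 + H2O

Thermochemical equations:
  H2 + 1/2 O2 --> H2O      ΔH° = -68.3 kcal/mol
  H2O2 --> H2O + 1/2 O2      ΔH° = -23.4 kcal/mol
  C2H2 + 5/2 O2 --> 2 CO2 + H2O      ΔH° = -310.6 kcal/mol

ΔH° = -508.0 kcal/mol

equation 1 reversed and × 2 (H2 must end up as a product; ×2 to match 2 H2 in the target): (-2)·(-68.3) = +136.6 kcal/mol
equation 2 as written (H2O2 already on the reactant side): -23.4 kcal/mol
equation 3 × 2 (×2 to match 2 C2H2 in the target): (2)·(-310.6) = -621.2 kcal/mol
By Hess's law, ΔH° = (-2)·(-68.3) + (1)·(-23.4) + (2)·(-310.6) = -508.0 kcal/mol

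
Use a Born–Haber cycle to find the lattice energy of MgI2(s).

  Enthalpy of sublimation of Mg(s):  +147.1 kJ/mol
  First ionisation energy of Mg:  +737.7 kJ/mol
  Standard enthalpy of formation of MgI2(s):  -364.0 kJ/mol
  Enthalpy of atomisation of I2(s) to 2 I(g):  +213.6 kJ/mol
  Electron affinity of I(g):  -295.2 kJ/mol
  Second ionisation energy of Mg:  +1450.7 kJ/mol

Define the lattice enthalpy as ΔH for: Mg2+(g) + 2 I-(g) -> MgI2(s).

U = -2322.7 kJ/mol

ΔHf° = 1·ΔHsub + 1·(ΣIE) + 1·D(I2) + 2·EA + U
-364.0 = 1·(+147.1) + 1·(+2188.4) + 1·(+213.6) + 2·(-295.2) + U
U = -364.0 − (+1958.7) = -2322.7 kJ/mol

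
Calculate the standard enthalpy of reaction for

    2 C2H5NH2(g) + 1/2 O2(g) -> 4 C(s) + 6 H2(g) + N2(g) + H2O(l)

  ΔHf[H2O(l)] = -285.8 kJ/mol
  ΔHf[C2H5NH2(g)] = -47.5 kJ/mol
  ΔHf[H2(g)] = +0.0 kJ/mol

ΔH_rxn = -190.8 kJ/mol

Products: 4·(+0.0) + 6·(+0.0) + 1·(+0.0) + 1·(-285.8) = -285.8
Reactants: 2·(-47.5) + 1/2·(+0.0) = -95.0
ΔH_rxn = (-285.8) − (-95.0) = -190.8 kJ/mol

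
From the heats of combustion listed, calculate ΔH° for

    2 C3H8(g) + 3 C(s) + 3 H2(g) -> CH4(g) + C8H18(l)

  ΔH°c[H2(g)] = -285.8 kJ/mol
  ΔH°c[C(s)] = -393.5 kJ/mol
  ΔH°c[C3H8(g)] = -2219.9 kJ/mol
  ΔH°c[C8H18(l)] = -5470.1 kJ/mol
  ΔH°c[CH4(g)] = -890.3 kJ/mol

ΔH° = -117.3 kJ/mol

Using ΔH = Σ nΔHc°(reactants) − Σ nΔHc°(products):
= [2·(-2219.9) + 3·(-393.5) + 3·(-285.8)] − [1·(-890.3) + 1·(-5470.1)]
= -117.3 kJ/mol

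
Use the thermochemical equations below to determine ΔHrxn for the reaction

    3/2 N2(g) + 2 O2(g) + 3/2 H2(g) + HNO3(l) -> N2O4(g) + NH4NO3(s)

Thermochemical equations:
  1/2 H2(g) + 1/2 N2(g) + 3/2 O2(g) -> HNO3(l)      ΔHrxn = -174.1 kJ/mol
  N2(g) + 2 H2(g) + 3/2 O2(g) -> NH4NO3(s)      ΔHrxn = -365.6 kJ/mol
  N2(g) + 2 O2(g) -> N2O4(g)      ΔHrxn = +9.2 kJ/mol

equation 1 reversed: +174.1 kJ/mol
equation 2 as written: -365.6 kJ/mol
equation 3 as written: +9.2 kJ/mol
ΔHrxn = (-1)·(-174.1) + (1)·(-365.6) + (1)·(+9.2) = -182.3 kJ/mol

ΔHrxn = -182.3 kJ/mol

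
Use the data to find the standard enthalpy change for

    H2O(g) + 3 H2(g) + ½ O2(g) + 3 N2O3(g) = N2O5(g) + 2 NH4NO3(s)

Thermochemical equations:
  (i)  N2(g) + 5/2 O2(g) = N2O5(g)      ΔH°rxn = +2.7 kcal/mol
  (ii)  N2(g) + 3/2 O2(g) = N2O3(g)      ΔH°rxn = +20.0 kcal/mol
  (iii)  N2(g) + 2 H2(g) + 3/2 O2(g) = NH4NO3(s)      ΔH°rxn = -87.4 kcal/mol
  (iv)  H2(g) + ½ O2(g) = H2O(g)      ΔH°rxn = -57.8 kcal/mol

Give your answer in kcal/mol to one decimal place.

ΔH°rxn = -174.3 kcal/mol

(i) as written (N2O5(g) already on the product side): +2.7 kcal/mol
(ii) reversed and × 3 (N2O3(g) must end up as a reactant; scale by 3 for the 3 N2O3(g)): (-3)·(+20.0) = -60.0 kcal/mol
(iii) × 2 (scale by 2 for the 2 NH4NO3(s)): (2)·(-87.4) = -174.8 kcal/mol
(iv) reversed (H2O(g) must end up as a reactant): +57.8 kcal/mol
By Hess's law, ΔH°rxn = (+2.7) + (-60.0) + (-174.8) + (+57.8) = -174.3 kcal/mol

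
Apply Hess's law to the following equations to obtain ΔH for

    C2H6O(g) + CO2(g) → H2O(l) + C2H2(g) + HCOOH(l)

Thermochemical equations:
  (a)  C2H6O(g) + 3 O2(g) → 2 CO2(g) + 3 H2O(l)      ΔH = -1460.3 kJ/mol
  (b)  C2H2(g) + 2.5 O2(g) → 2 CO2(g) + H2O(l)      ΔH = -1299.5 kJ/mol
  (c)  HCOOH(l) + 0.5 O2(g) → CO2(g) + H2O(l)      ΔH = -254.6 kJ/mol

(a) as written (C2H6O(g) already on the reactant side): -1460.3 kJ/mol
(b) reversed (C2H2(g) must end up as a product): +1299.5 kJ/mol
(c) reversed (reverse to put HCOOH(l) on the product side): +254.6 kJ/mol
Combining the equations, ΔH = (1)·(-1460.3) + (-1)·(-1299.5) + (-1)·(-254.6) = 93.8 kJ/mol

ΔH = 93.8 kJ/mol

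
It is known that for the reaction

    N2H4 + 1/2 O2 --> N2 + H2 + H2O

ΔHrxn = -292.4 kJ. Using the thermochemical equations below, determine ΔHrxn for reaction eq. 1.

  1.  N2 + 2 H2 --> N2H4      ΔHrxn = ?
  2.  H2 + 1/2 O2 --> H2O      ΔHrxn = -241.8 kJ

eq. 1 reversed (reverse to put N2H4 on the reactant side): contributes −x
eq. 2 as written (H2O already on the product side): -241.8 kJ
-292.4 = (-241.8) − x
x = (-292.4 − (-241.8)) / (-1) = 50.6 kJ

ΔHrxn = 50.6 kJ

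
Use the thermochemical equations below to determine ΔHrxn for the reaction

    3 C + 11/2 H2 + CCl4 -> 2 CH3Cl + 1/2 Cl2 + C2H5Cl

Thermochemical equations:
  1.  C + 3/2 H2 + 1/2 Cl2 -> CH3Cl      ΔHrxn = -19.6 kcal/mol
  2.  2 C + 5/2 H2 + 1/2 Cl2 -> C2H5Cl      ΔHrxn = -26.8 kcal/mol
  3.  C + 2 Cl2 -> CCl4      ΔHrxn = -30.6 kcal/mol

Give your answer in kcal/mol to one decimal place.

eq. 1 × 2 (scale by 2 for the 2 CH3Cl): (2)·(-19.6) = -39.2 kcal/mol
eq. 2 as written (C2H5Cl already on the product side): -26.8 kcal/mol
eq. 3 reversed (reverse to put CCl4 on the reactant side): +30.6 kcal/mol
Combining the equations, ΔHrxn = (-39.2) + (-26.8) + (+30.6) = -35.4 kcal/mol

ΔHrxn = -35.4 kcal/mol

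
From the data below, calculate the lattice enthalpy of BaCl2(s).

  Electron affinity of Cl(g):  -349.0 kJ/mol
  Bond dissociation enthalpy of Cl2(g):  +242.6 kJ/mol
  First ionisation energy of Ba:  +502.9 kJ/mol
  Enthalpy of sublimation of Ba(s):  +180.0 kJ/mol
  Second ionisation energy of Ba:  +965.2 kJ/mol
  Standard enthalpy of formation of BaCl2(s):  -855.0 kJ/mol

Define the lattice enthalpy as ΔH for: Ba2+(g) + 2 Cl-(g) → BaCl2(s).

ΔHf° = 1·ΔHsub + 1·(ΣIE) + 1·D(Cl2) + 2·EA + U
-855.0 = 1·(+180.0) + 1·(+1468.1) + 1·(+242.6) + 2·(-349.0) + U
U = -855.0 − (+1192.7) = -2047.7 kJ/mol

U = -2047.7 kJ/mol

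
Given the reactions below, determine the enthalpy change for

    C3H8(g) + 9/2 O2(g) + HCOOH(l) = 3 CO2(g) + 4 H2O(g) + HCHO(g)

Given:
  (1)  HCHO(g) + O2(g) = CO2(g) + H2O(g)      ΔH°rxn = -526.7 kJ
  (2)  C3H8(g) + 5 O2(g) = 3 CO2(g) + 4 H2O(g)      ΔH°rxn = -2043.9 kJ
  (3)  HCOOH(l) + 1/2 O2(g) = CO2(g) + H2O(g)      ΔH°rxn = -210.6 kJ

(1) reversed: +526.7 kJ
(2) as written: -2043.9 kJ
(3) as written: -210.6 kJ
ΔH°rxn = (-1)·(-526.7) + (1)·(-2043.9) + (1)·(-210.6) = -1727.8 kJ

ΔH°rxn = -1727.8 kJ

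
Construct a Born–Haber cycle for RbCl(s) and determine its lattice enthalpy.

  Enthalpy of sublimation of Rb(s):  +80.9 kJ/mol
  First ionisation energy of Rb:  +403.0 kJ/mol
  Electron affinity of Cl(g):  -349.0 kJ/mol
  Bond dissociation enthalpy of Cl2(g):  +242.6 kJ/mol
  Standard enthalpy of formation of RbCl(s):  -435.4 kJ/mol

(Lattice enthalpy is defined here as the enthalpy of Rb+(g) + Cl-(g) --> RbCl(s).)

U = -691.6 kJ/mol

ΔHf° = 1·ΔHsub + 1·(ΣIE) + 1/2·D(Cl2) + 1·EA + U
-435.4 = 1·(+80.9) + 1·(+403.0) + 1/2·(+242.6) + 1·(-349.0) + U
U = -435.4 − (+256.2) = -691.6 kJ/mol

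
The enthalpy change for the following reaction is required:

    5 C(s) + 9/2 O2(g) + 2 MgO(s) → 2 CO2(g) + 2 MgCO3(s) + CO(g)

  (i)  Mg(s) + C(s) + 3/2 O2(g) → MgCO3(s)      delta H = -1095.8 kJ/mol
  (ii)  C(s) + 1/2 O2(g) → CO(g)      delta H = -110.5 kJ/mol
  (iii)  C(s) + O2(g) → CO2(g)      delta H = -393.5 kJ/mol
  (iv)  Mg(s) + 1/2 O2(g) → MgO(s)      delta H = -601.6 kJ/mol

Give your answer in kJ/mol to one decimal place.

(i) × 2: (2)·(-1095.8) = -2191.6 kJ/mol
(ii) as written: -110.5 kJ/mol
(iii) × 2: (2)·(-393.5) = -787.0 kJ/mol
(iv) reversed and × 2: (-2)·(-601.6) = +1203.2 kJ/mol
delta H = (2)·(-1095.8) + (1)·(-110.5) + (2)·(-393.5) + (-2)·(-601.6) = -1885.9 kJ/mol

delta H = -1885.9 kJ/mol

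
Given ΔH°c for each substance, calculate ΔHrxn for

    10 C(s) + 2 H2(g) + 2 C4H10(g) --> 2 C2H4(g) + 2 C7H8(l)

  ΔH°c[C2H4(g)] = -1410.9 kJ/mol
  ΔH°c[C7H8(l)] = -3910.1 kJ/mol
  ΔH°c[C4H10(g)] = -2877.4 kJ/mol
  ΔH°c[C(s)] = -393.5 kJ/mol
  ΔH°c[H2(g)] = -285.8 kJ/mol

ΔHrxn = 380.6 kJ/mol

Using ΔH = Σ nΔHc°(reactants) − Σ nΔHc°(products):
= [10·(-393.5) + 2·(-285.8) + 2·(-2877.4)] − [2·(-1410.9) + 2·(-3910.1)]
= 380.6 kJ/mol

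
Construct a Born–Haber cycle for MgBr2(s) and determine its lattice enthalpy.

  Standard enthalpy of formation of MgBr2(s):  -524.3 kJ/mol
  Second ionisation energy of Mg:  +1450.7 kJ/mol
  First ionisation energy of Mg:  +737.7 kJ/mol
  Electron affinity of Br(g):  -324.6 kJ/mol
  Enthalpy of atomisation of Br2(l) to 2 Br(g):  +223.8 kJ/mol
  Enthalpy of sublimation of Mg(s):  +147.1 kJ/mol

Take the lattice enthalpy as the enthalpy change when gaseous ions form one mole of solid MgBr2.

U = -2434.4 kJ/mol

ΔHf° = 1·ΔHsub + 1·(ΣIE) + 1·D(Br2) + 2·EA + U
-524.3 = 1·(+147.1) + 1·(+2188.4) + 1·(+223.8) + 2·(-324.6) + U
U = -524.3 − (+1910.1) = -2434.4 kJ/mol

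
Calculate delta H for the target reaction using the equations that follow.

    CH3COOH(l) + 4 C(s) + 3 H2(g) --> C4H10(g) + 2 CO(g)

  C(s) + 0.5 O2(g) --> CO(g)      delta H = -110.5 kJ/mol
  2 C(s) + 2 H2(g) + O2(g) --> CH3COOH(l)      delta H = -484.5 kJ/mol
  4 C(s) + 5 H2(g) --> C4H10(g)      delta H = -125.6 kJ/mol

delta H = 137.9 kJ/mol

equation 1 × 2: (2)·(-110.5) = -221.0 kJ/mol
equation 2 reversed: +484.5 kJ/mol
equation 3 as written: -125.6 kJ/mol
delta H = (2)·(-110.5) + (-1)·(-484.5) + (1)·(-125.6) = 137.9 kJ/mol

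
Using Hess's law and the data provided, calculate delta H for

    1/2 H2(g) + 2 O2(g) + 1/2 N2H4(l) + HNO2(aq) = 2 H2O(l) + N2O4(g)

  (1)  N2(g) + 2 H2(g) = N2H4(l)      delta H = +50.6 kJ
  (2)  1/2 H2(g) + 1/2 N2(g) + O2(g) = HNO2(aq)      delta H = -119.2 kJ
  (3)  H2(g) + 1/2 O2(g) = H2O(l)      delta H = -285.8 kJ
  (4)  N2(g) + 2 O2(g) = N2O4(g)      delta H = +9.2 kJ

delta H = -468.5 kJ

(1) reversed and × 1/2 (reverse to put N2H4(l) on the reactant side; scale by 1/2 for the 1/2 N2H4(l)): (-1/2)·(+50.6) = -25.3 kJ
(2) reversed (reverse to put HNO2(aq) on the reactant side): +119.2 kJ
(3) × 2 (×2 to match 2 H2O(l) in the target): (2)·(-285.8) = -571.6 kJ
(4) as written (N2O4(g) already on the product side): +9.2 kJ
Combining the equations, delta H = (-25.3) + (+119.2) + (-571.6) + (+9.2) = -468.5 kJ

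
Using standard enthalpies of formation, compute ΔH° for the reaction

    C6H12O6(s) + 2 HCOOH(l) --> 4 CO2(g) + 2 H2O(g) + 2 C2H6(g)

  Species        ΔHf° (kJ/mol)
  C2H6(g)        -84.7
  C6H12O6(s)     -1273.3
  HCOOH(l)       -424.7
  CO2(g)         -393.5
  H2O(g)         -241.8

ΔH° = -104.3 kJ/mol

Products: 4·(-393.5) + 2·(-241.8) + 2·(-84.7) = -2227.0
Reactants: 1·(-1273.3) + 2·(-424.7) = -2122.7
ΔH° = (-2227.0) − (-2122.7) = -104.3 kJ/mol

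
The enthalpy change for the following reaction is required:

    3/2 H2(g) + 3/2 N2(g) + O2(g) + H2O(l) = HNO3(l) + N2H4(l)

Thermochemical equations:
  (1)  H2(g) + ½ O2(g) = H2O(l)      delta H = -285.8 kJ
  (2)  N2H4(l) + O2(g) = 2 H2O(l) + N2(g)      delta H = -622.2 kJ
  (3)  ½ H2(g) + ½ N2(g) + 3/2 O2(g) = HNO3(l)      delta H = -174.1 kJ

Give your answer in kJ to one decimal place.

delta H = 162.3 kJ

(1) as written: -285.8 kJ
(2) reversed (N2H4(l) must end up as a product): +622.2 kJ
(3) as written (HNO3(l) already on the product side): -174.1 kJ
delta H = (1)·(-285.8) + (-1)·(-622.2) + (1)·(-174.1) = 162.3 kJ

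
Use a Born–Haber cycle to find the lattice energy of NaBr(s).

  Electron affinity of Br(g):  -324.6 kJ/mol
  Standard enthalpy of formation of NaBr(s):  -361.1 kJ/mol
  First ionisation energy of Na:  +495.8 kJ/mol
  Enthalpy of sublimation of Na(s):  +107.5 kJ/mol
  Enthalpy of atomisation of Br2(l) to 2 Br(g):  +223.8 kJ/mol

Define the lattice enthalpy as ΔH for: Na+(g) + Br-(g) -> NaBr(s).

ΔHf° = 1·ΔHsub + 1·(ΣIE) + 1/2·D(Br2) + 1·EA + U
-361.1 = 1·(+107.5) + 1·(+495.8) + 1/2·(+223.8) + 1·(-324.6) + U
U = -361.1 − (+390.6) = -751.7 kJ/mol

U = -751.7 kJ/mol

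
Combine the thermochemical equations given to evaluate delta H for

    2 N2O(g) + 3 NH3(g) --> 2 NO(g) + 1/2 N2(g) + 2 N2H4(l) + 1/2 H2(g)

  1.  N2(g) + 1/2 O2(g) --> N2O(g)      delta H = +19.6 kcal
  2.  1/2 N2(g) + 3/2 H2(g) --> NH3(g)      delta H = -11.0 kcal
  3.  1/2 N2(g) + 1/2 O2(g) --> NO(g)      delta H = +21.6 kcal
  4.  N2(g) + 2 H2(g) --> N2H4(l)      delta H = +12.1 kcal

eq. 1 reversed and × 2 (reverse to put N2O(g) on the reactant side; ×2 to match 2 N2O(g) in the target): (-2)·(+19.6) = -39.2 kcal
eq. 2 reversed and × 3 (reverse to put NH3(g) on the reactant side; scale by 3 for the 3 NH3(g)): (-3)·(-11.0) = +33.0 kcal
eq. 3 × 2 (scale by 2 for the 2 NO(g)): (2)·(+21.6) = +43.2 kcal
eq. 4 × 2 (×2 to match 2 N2H4(l) in the target): (2)·(+12.1) = +24.2 kcal
delta H = (-39.2) + (+33.0) + (+43.2) + (+24.2) = 61.2 kcal

delta H = 61.2 kcal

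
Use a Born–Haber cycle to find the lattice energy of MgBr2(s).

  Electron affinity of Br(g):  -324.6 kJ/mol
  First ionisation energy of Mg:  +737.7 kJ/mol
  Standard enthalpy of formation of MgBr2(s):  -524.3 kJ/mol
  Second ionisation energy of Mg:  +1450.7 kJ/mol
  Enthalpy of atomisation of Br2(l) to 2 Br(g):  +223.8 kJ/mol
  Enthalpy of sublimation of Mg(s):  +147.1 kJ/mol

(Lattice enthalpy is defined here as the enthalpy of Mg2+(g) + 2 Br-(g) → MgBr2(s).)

ΔHf° = 1·ΔHsub + 1·(ΣIE) + 1·D(Br2) + 2·EA + U
-524.3 = 1·(+147.1) + 1·(+2188.4) + 1·(+223.8) + 2·(-324.6) + U
U = -524.3 − (+1910.1) = -2434.4 kJ/mol

U = -2434.4 kJ/mol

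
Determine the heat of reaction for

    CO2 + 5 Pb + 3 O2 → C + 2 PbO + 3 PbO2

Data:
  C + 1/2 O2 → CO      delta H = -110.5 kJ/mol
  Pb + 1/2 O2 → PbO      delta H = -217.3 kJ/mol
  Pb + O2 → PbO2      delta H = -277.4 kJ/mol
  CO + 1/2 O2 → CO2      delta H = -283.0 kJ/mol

delta H = -873.3 kJ/mol

equation 1 reversed (C must end up as a product): +110.5 kJ/mol
equation 2 × 2 (scale by 2 for the 2 PbO): (2)·(-217.3) = -434.6 kJ/mol
equation 3 × 3 (scale by 3 for the 3 PbO2): (3)·(-277.4) = -832.2 kJ/mol
equation 4 reversed (CO2 must end up as a reactant): +283.0 kJ/mol
Combining the equations, delta H = (+110.5) + (-434.6) + (-832.2) + (+283.0) = -873.3 kJ/mol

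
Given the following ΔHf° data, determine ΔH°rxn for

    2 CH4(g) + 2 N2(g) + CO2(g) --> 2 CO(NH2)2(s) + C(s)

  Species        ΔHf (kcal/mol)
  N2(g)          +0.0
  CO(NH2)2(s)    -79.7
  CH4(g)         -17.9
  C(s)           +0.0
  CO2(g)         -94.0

ΔH°rxn = -29.6 kcal/mol

Products: 2·(-79.7) + 1·(+0.0) = -159.4
Reactants: 2·(-17.9) + 2·(+0.0) + 1·(-94.0) = -129.8
ΔH°rxn = (-159.4) − (-129.8) = -29.6 kcal/mol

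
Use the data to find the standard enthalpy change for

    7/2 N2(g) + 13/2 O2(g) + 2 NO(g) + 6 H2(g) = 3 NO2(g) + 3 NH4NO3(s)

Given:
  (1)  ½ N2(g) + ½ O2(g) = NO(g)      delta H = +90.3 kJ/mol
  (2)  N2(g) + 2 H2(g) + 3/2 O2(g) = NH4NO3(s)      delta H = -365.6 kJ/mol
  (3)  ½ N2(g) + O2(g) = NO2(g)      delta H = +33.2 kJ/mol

delta H = -1177.8 kJ/mol

(1) reversed and × 2: (-2)·(+90.3) = -180.6 kJ/mol
(2) × 3: (3)·(-365.6) = -1096.8 kJ/mol
(3) × 3: (3)·(+33.2) = +99.6 kJ/mol
delta H = (-2)·(+90.3) + (3)·(-365.6) + (3)·(+33.2) = -1177.8 kJ/mol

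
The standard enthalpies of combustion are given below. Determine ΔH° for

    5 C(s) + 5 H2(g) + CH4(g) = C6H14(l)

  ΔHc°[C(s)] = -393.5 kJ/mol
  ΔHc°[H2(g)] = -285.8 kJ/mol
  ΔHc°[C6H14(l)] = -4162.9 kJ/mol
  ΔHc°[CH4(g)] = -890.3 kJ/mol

Using ΔH = Σ nΔHc°(reactants) − Σ nΔHc°(products):
= [5·(-393.5) + 5·(-285.8) + 1·(-890.3)] − [1·(-4162.9)]
= -123.9 kJ/mol

ΔH° = -123.9 kJ/mol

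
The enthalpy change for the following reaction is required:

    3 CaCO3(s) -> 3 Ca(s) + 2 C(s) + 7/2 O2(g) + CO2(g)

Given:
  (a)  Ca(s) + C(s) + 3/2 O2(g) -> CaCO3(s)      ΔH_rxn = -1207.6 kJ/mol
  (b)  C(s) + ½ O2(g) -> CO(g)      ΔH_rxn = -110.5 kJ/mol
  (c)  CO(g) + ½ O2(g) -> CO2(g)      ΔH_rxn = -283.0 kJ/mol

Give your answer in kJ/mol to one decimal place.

ΔH_rxn = 3229.3 kJ/mol

(a) reversed and × 3: (-3)·(-1207.6) = +3622.8 kJ/mol
(b) as written: -110.5 kJ/mol
(c) as written: -283.0 kJ/mol
ΔH_rxn = (+3622.8) + (-110.5) + (-283.0) = 3229.3 kJ/mol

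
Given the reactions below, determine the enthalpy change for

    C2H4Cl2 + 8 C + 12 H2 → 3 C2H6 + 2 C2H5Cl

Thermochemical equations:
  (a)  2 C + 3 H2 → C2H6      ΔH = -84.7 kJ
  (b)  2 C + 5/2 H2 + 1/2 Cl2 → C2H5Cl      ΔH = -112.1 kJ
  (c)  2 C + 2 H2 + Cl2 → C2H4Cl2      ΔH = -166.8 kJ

(a) × 3: (3)·(-84.7) = -254.1 kJ
(b) × 2: (2)·(-112.1) = -224.2 kJ
(c) reversed: +166.8 kJ
Summing the manipulated equations, ΔH = (-254.1) + (-224.2) + (+166.8) = -311.5 kJ

ΔH = -311.5 kJ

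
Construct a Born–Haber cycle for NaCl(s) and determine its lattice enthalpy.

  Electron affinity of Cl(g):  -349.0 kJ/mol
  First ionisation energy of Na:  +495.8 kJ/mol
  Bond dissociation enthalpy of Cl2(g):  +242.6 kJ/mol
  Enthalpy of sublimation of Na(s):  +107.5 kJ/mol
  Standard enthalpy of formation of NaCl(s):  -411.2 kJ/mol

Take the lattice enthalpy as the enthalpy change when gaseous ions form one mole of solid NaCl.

ΔHf° = 1·ΔHsub + 1·(ΣIE) + 1/2·D(Cl2) + 1·EA + U
-411.2 = 1·(+107.5) + 1·(+495.8) + 1/2·(+242.6) + 1·(-349.0) + U
U = -411.2 − (+375.6) = -786.8 kJ/mol

U = -786.8 kJ/mol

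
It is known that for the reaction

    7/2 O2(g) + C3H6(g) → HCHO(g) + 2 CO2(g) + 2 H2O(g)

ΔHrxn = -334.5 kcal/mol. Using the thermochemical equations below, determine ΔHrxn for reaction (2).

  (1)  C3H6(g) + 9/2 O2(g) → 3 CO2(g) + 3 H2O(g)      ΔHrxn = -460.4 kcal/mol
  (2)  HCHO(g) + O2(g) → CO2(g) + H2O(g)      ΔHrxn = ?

ΔHrxn = -125.9 kcal/mol

(1) as written: -460.4 kcal/mol
(2) reversed: contributes −x
-334.5 = (-460.4) − x
x = (-334.5 − (-460.4)) / (-1) = -125.9 kcal/mol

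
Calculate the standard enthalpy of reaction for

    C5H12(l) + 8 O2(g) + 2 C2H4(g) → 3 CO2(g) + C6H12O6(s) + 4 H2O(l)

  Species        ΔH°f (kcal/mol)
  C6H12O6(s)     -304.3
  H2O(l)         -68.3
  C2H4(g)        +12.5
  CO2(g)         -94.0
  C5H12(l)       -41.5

Products: 3·(-94.0) + 1·(-304.3) + 4·(-68.3) = -859.5
Reactants: 1·(-41.5) + 8·(+0.0) + 2·(+12.5) = -16.5
ΔHrxn = (-859.5) − (-16.5) = -843.0 kcal/mol

ΔHrxn = -843.0 kcal/mol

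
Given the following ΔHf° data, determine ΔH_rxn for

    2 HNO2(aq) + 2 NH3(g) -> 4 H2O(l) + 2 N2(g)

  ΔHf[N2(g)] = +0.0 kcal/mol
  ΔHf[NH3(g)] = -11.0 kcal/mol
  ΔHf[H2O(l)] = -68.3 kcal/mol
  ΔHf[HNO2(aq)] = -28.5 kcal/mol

ΔH_rxn = -194.2 kcal/mol

Products: 4·(-68.3) + 2·(+0.0) = -273.2
Reactants: 2·(-28.5) + 2·(-11.0) = -79.0
ΔH_rxn = (-273.2) − (-79.0) = -194.2 kcal/mol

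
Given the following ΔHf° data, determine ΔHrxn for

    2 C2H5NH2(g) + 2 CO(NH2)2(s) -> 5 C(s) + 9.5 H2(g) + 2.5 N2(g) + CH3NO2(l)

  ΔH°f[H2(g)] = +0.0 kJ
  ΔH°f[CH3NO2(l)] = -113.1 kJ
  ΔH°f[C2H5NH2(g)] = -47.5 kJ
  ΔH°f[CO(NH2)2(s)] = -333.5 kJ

Products: 5·(+0.0) + 19/2·(+0.0) + 5/2·(+0.0) + 1·(-113.1) = -113.1
Reactants: 2·(-47.5) + 2·(-333.5) = -762.0
ΔHrxn = (-113.1) − (-762.0) = 648.9 kJ

ΔHrxn = 648.9 kJ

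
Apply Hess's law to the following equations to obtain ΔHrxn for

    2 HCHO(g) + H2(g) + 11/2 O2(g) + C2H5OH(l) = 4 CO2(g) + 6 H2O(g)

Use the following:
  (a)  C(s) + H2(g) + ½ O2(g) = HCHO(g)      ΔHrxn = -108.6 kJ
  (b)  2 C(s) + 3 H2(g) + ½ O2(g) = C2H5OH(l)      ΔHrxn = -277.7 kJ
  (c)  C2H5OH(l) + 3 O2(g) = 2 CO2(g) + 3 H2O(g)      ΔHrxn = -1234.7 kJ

ΔHrxn = -2529.9 kJ

(a) reversed and × 2 (HCHO(g) must end up as a reactant; scale by 2 for the 2 HCHO(g)): (-2)·(-108.6) = +217.2 kJ
(b) as written: -277.7 kJ
(c) × 2 (×2 to match 4 CO2(g) in the target): (2)·(-1234.7) = -2469.4 kJ
Since enthalpy is a state function, ΔHrxn = (-2)·(-108.6) + (1)·(-277.7) + (2)·(-1234.7) = -2529.9 kJ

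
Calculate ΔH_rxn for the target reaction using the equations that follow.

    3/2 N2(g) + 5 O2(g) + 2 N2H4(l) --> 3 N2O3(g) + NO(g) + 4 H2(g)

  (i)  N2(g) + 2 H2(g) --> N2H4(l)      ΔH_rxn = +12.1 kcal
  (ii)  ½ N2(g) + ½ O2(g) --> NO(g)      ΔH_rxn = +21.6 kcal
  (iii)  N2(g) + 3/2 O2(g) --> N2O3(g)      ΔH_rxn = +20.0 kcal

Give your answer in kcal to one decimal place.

ΔH_rxn = 57.4 kcal

(i) reversed and × 2: (-2)·(+12.1) = -24.2 kcal
(ii) as written: +21.6 kcal
(iii) × 3: (3)·(+20.0) = +60.0 kcal
ΔH_rxn = (-2)·(+12.1) + (1)·(+21.6) + (3)·(+20.0) = 57.4 kcal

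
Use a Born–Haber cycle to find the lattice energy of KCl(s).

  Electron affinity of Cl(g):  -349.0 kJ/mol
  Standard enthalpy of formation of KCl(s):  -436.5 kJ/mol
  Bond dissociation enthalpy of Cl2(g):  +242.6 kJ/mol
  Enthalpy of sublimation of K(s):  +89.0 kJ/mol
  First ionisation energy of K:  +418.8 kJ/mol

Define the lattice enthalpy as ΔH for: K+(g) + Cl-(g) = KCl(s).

ΔHf° = 1·ΔHsub + 1·(ΣIE) + 1/2·D(Cl2) + 1·EA + U
-436.5 = 1·(+89.0) + 1·(+418.8) + 1/2·(+242.6) + 1·(-349.0) + U
U = -436.5 − (+280.1) = -716.6 kJ/mol

U = -716.6 kJ/mol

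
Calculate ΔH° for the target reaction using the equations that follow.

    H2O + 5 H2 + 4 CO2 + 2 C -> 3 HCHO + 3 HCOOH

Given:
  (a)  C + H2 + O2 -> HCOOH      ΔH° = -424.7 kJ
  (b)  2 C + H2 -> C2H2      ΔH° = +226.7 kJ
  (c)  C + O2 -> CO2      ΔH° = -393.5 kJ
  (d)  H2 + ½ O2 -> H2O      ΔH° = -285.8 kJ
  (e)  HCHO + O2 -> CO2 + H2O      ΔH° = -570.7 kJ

ΔH° = 259.9 kJ

(a) × 3: (3)·(-424.7) = -1274.1 kJ
(b): not needed.
(c) reversed: +393.5 kJ
(d) × 2: (2)·(-285.8) = -571.6 kJ
(e) reversed and × 3: (-3)·(-570.7) = +1712.1 kJ
By Hess's law, ΔH° = (-1274.1) + (+393.5) + (-571.6) + (+1712.1) = 259.9 kJ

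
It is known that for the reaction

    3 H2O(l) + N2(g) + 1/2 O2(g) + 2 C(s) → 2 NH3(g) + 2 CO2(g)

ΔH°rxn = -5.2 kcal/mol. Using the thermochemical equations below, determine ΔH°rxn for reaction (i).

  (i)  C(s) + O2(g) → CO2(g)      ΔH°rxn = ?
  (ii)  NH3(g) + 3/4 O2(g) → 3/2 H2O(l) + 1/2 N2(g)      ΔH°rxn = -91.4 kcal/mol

(i) × 2 (×2 to match 2 CO2(g) in the target): contributes 2·x
(ii) reversed and × 2 (reverse to put NH3(g) on the product side; scale by 2 for the 2 NH3(g)): (-2)·(-91.4) = +182.8 kcal/mol
-5.2 = (+182.8) + 2·x
x = (-5.2 − (+182.8)) / (2) = -94.0 kcal/mol

ΔH°rxn = -94.0 kcal/mol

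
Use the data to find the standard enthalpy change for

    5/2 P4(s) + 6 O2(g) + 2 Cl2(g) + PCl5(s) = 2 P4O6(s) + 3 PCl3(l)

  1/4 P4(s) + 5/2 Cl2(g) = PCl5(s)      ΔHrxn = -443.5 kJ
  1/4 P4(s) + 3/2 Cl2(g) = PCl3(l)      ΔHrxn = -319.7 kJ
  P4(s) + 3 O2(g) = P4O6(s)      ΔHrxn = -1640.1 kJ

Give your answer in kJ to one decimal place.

ΔHrxn = -3795.8 kJ

equation 1 reversed (reverse to put PCl5(s) on the reactant side): +443.5 kJ
equation 2 × 3 (×3 to match 3 PCl3(l) in the target): (3)·(-319.7) = -959.1 kJ
equation 3 × 2 (×2 to match 2 P4O6(s) in the target): (2)·(-1640.1) = -3280.2 kJ
Summing the manipulated equations, ΔHrxn = (-1)·(-443.5) + (3)·(-319.7) + (2)·(-1640.1) = -3795.8 kJ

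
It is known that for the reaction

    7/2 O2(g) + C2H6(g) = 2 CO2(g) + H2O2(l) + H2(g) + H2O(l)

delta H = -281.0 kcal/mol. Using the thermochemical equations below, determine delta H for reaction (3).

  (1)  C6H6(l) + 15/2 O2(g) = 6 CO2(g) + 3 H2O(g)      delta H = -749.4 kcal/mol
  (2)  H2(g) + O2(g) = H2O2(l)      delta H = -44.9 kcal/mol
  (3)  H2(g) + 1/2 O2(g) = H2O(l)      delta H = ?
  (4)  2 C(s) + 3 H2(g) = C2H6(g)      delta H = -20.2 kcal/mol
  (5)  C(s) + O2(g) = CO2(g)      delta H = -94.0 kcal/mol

delta H = -68.3 kcal/mol

(1): not needed.
(2) as written: -44.9 kcal/mol
(3) as written: contributes x
(4) reversed: +20.2 kcal/mol
(5) × 2: (2)·(-94.0) = -188.0 kcal/mol
-281.0 = (-44.9) + (+20.2) + (-188.0) + x
x = (-281.0 − (-212.7)) / (1) = -68.3 kcal/mol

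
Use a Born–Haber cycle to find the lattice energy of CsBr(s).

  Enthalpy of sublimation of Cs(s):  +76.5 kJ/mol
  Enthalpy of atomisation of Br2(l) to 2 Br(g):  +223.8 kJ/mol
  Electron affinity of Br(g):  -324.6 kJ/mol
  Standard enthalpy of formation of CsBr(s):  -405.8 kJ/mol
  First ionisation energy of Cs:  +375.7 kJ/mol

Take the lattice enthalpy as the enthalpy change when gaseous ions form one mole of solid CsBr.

ΔHf° = 1·ΔHsub + 1·(ΣIE) + 1/2·D(Br2) + 1·EA + U
-405.8 = 1·(+76.5) + 1·(+375.7) + 1/2·(+223.8) + 1·(-324.6) + U
U = -405.8 − (+239.5) = -645.3 kJ/mol

U = -645.3 kJ/mol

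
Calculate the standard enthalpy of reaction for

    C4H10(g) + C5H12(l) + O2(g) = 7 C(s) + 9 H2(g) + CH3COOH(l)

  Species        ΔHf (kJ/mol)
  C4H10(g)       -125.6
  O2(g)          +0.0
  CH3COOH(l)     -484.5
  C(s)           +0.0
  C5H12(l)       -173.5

ΔH_rxn = -185.4 kJ/mol

Products: 7·(+0.0) + 9·(+0.0) + 1·(-484.5) = -484.5
Reactants: 1·(-125.6) + 1·(-173.5) + 1·(+0.0) = -299.1
ΔH_rxn = (-484.5) − (-299.1) = -185.4 kJ/mol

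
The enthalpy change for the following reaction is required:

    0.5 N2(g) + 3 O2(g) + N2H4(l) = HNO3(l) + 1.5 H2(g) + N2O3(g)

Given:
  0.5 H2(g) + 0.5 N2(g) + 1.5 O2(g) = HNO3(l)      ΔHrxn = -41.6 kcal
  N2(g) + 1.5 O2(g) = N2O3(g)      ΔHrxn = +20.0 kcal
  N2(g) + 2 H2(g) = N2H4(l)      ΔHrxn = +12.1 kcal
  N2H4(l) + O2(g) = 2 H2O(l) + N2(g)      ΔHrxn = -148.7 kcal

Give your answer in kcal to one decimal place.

equation 1 as written: -41.6 kcal
equation 2 as written: +20.0 kcal
equation 3 reversed: -12.1 kcal
equation 4: not needed.
ΔHrxn = (-41.6) + (+20.0) + (-12.1) = -33.7 kcal

ΔHrxn = -33.7 kcal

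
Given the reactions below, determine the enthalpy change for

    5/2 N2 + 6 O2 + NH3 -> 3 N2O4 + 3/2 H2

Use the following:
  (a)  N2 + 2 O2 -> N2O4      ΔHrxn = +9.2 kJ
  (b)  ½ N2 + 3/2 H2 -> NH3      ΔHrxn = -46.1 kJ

ΔHrxn = 73.7 kJ

(a) × 3 (scale by 3 for the 3 N2O4): (3)·(+9.2) = +27.6 kJ
(b) reversed (NH3 must end up as a reactant): +46.1 kJ
Summing the manipulated equations, ΔHrxn = (3)·(+9.2) + (-1)·(-46.1) = 73.7 kJ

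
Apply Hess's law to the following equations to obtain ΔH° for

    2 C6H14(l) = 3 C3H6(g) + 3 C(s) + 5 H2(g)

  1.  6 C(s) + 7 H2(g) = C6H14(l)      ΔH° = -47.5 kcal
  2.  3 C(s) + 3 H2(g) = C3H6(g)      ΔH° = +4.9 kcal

ΔH° = 109.7 kcal

eq. 1 reversed and × 2: (-2)·(-47.5) = +95.0 kcal
eq. 2 × 3: (3)·(+4.9) = +14.7 kcal
Combining the equations, ΔH° = (+95.0) + (+14.7) = 109.7 kcal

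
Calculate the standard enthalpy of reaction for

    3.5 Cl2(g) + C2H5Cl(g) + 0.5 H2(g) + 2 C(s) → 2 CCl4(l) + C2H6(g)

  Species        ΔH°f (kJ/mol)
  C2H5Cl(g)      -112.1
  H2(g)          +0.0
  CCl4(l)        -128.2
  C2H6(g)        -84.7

ΔH_rxn = -229.0 kJ/mol

Products: 2·(-128.2) + 1·(-84.7) = -341.1
Reactants: 7/2·(+0.0) + 1·(-112.1) + 1/2·(+0.0) + 2·(+0.0) = -112.1
ΔH_rxn = (-341.1) − (-112.1) = -229.0 kJ/mol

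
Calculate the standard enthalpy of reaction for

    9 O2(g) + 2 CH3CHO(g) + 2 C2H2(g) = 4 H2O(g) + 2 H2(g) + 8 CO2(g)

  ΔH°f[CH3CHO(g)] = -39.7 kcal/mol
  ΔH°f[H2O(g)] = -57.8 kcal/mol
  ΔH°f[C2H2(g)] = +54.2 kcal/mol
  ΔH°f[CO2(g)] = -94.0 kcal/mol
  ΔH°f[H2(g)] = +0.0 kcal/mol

ΔH°rxn = -1012.2 kcal/mol

Products: 4·(-57.8) + 2·(+0.0) + 8·(-94.0) = -983.2
Reactants: 9·(+0.0) + 2·(-39.7) + 2·(+54.2) = +29.0
ΔH°rxn = (-983.2) − (+29.0) = -1012.2 kcal/mol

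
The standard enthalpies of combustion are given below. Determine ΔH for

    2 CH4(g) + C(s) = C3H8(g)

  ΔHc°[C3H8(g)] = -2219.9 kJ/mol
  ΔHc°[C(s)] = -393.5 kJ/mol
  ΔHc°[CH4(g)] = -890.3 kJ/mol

Using ΔH = Σ nΔHc°(reactants) − Σ nΔHc°(products):
= [2·(-890.3) + 1·(-393.5)] − [1·(-2219.9)]
= 45.8 kJ/mol

ΔH = 45.8 kJ/mol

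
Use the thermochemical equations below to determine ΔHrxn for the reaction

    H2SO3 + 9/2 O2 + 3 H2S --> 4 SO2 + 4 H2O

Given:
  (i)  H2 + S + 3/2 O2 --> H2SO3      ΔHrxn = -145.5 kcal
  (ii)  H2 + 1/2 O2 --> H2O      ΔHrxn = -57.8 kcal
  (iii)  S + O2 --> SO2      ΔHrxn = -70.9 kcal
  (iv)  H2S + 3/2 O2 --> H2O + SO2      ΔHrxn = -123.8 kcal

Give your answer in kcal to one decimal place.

(i) reversed (H2SO3 must end up as a reactant): +145.5 kcal
(ii) as written: -57.8 kcal
(iii) as written: -70.9 kcal
(iv) × 3 (×3 to match 3 H2S in the target): (3)·(-123.8) = -371.4 kcal
Combining the equations, ΔHrxn = (-1)·(-145.5) + (1)·(-57.8) + (1)·(-70.9) + (3)·(-123.8) = -354.6 kcal

ΔHrxn = -354.6 kcal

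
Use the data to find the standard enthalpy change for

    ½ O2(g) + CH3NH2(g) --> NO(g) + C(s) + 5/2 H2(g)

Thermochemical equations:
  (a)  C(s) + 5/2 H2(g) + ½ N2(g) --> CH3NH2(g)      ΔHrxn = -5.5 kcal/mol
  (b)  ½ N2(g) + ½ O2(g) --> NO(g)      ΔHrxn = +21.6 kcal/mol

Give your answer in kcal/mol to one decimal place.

ΔHrxn = 27.1 kcal/mol

(a) reversed (CH3NH2(g) must end up as a reactant): +5.5 kcal/mol
(b) as written (NO(g) already on the product side): +21.6 kcal/mol
ΔHrxn = (+5.5) + (+21.6) = 27.1 kcal/mol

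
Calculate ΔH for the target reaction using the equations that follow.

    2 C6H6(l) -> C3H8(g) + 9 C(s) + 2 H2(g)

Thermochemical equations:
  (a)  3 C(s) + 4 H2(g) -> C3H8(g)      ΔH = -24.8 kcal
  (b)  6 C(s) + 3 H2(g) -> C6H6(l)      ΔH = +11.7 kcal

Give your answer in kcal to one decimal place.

(a) as written: -24.8 kcal
(b) reversed and × 2: (-2)·(+11.7) = -23.4 kcal
By Hess's law, ΔH = (-24.8) + (-23.4) = -48.2 kcal

ΔH = -48.2 kcal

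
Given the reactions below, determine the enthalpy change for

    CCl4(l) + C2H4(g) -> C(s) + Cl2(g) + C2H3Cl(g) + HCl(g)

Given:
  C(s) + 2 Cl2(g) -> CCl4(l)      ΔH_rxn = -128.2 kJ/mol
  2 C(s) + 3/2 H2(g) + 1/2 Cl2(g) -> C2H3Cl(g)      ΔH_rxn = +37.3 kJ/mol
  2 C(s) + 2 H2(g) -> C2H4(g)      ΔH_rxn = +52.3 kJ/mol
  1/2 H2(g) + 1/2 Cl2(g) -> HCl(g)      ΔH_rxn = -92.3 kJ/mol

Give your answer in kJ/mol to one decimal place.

equation 1 reversed (CCl4(l) must end up as a reactant): +128.2 kJ/mol
equation 2 as written (C2H3Cl(g) already on the product side): +37.3 kJ/mol
equation 3 reversed (reverse to put C2H4(g) on the reactant side): -52.3 kJ/mol
equation 4 as written (HCl(g) already on the product side): -92.3 kJ/mol
Summing the manipulated equations, ΔH_rxn = (-1)·(-128.2) + (1)·(+37.3) + (-1)·(+52.3) + (1)·(-92.3) = 20.9 kJ/mol

ΔH_rxn = 20.9 kJ/mol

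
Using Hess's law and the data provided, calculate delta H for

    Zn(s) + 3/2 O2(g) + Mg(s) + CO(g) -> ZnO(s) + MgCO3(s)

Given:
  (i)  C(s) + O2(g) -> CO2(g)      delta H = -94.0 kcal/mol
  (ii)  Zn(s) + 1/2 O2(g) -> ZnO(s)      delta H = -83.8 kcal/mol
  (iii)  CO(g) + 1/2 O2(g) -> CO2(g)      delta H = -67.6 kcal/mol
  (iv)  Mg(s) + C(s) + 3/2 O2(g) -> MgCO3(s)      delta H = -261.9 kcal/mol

(i) reversed: +94.0 kcal/mol
(ii) as written: -83.8 kcal/mol
(iii) as written: -67.6 kcal/mol
(iv) as written: -261.9 kcal/mol
By Hess's law, delta H = (-1)·(-94.0) + (1)·(-83.8) + (1)·(-67.6) + (1)·(-261.9) = -319.3 kcal/mol

delta H = -319.3 kcal/mol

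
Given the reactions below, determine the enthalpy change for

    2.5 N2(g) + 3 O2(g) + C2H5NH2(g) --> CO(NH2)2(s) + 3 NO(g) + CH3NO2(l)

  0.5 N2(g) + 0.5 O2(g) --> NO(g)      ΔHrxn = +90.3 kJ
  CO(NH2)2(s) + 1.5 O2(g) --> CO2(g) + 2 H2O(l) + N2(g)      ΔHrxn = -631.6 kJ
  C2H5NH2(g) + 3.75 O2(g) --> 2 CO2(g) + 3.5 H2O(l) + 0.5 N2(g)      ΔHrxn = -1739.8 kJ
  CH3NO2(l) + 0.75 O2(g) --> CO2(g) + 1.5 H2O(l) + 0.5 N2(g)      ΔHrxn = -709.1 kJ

ΔHrxn = -128.2 kJ

equation 1 × 3: (3)·(+90.3) = +270.9 kJ
equation 2 reversed: +631.6 kJ
equation 3 as written: -1739.8 kJ
equation 4 reversed: +709.1 kJ
ΔHrxn = (+270.9) + (+631.6) + (-1739.8) + (+709.1) = -128.2 kJ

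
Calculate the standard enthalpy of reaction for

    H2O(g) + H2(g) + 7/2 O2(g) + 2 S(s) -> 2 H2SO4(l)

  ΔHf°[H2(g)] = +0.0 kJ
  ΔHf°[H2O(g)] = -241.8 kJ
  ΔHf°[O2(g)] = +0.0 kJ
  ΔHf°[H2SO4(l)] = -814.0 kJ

ΔH°rxn = Σ nΔHf°(products) − Σ nΔHf°(reactants).
Products: 2·(-814.0) = -1628.0
Reactants: 1·(-241.8) + 1·(+0.0) + 7/2·(+0.0) + 2·(+0.0) = -241.8
ΔHrxn = (-1628.0) − (-241.8) = -1386.2 kJ

ΔHrxn = -1386.2 kJ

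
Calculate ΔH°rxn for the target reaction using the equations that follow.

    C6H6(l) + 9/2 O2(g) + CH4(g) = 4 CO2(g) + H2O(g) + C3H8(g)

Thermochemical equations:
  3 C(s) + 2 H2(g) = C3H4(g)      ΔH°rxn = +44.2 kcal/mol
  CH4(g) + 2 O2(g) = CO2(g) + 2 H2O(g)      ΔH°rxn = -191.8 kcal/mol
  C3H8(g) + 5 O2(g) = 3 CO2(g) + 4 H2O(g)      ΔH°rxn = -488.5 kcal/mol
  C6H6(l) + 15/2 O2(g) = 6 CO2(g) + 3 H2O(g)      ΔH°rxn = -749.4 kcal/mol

ΔH°rxn = -452.7 kcal/mol

equation 1: not needed (H2(g) appears nowhere else).
equation 2 as written (CH4(g) already on the reactant side): -191.8 kcal/mol
equation 3 reversed (reverse to put C3H8(g) on the product side): +488.5 kcal/mol
equation 4 as written (C6H6(l) already on the reactant side): -749.4 kcal/mol
ΔH°rxn = (-191.8) + (+488.5) + (-749.4) = -452.7 kcal/mol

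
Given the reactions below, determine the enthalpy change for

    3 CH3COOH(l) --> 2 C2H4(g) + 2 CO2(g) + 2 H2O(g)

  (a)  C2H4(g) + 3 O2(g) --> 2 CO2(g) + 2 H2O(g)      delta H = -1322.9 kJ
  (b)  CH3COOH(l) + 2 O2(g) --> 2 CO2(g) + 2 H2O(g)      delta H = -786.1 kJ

delta H = 287.5 kJ

(a) reversed and × 2 (C2H4(g) must end up as a product; scale by 2 for the 2 C2H4(g)): (-2)·(-1322.9) = +2645.8 kJ
(b) × 3 (×3 to match 3 CH3COOH(l) in the target): (3)·(-786.1) = -2358.3 kJ
Combining the equations, delta H = (+2645.8) + (-2358.3) = 287.5 kJ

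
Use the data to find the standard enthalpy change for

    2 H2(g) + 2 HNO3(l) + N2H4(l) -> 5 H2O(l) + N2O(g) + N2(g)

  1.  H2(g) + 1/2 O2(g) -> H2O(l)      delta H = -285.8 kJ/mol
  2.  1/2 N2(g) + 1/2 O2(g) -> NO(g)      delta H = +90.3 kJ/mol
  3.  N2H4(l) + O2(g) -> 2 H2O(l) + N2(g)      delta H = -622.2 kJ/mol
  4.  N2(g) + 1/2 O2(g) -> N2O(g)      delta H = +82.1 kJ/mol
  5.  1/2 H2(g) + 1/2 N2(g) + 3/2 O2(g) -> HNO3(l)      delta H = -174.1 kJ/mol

eq. 1 × 3: (3)·(-285.8) = -857.4 kJ/mol
eq. 2: not needed (NO(g) appears nowhere else).
eq. 3 as written (N2H4(l) already on the reactant side): -622.2 kJ/mol
eq. 4 as written (N2O(g) already on the product side): +82.1 kJ/mol
eq. 5 reversed and × 2 (HNO3(l) must end up as a reactant; ×2 to match 2 HNO3(l) in the target): (-2)·(-174.1) = +348.2 kJ/mol
delta H = (3)·(-285.8) + (1)·(-622.2) + (1)·(+82.1) + (-2)·(-174.1) = -1049.3 kJ/mol

delta H = -1049.3 kJ/mol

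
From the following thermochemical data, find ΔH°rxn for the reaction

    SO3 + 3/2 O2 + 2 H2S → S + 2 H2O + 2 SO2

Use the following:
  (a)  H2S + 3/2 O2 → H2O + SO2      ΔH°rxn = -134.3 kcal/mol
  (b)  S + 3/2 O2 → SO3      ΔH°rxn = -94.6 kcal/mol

(a) × 2: (2)·(-134.3) = -268.6 kcal/mol
(b) reversed: +94.6 kcal/mol
ΔH°rxn = (-268.6) + (+94.6) = -174.0 kcal/mol

ΔH°rxn = -174.0 kcal/mol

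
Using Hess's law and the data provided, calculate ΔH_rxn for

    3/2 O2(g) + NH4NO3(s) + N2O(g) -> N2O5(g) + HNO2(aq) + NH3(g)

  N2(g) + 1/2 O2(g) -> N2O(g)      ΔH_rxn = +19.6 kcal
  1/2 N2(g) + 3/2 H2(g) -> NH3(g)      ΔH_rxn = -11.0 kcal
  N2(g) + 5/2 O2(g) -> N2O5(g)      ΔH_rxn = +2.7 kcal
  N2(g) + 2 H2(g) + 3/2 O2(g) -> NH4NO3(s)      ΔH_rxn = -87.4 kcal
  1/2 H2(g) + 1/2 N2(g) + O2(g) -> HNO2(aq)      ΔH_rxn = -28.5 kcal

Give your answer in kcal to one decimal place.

ΔH_rxn = 31.0 kcal

equation 1 reversed (N2O(g) must end up as a reactant): -19.6 kcal
equation 2 as written (NH3(g) already on the product side): -11.0 kcal
equation 3 as written (N2O5(g) already on the product side): +2.7 kcal
equation 4 reversed (reverse to put NH4NO3(s) on the reactant side): +87.4 kcal
equation 5 as written (HNO2(aq) already on the product side): -28.5 kcal
ΔH_rxn = (-19.6) + (-11.0) + (+2.7) + (+87.4) + (-28.5) = 31.0 kcal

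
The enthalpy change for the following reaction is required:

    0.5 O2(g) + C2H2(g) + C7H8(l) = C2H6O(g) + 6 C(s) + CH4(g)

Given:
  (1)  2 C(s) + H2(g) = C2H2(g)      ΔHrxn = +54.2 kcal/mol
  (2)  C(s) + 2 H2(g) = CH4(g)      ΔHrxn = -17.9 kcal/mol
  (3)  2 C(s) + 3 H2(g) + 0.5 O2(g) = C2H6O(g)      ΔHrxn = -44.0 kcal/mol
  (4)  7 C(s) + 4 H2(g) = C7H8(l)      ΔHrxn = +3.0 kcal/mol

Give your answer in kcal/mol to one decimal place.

(1) reversed (reverse to put C2H2(g) on the reactant side): -54.2 kcal/mol
(2) as written (CH4(g) already on the product side): -17.9 kcal/mol
(3) as written (C2H6O(g) already on the product side): -44.0 kcal/mol
(4) reversed (reverse to put C7H8(l) on the reactant side): -3.0 kcal/mol
Summing the manipulated equations, ΔHrxn = (-54.2) + (-17.9) + (-44.0) + (-3.0) = -119.1 kcal/mol

ΔHrxn = -119.1 kcal/mol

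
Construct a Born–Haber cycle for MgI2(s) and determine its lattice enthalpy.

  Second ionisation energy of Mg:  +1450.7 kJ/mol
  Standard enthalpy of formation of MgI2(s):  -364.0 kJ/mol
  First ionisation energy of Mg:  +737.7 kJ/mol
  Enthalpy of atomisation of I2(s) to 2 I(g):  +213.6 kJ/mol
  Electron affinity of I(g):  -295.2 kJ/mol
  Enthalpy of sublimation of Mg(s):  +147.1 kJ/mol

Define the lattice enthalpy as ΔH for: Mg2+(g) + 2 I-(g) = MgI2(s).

ΔHf° = 1·ΔHsub + 1·(ΣIE) + 1·D(I2) + 2·EA + U
-364.0 = 1·(+147.1) + 1·(+2188.4) + 1·(+213.6) + 2·(-295.2) + U
U = -364.0 − (+1958.7) = -2322.7 kJ/mol

U = -2322.7 kJ/mol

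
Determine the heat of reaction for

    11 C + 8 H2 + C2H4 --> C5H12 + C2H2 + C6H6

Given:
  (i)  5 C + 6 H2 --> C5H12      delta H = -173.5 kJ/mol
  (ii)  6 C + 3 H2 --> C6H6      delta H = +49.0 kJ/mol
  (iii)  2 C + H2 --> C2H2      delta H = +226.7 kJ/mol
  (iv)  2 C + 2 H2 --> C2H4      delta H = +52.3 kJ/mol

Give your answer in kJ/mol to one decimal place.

(i) as written (C5H12 already on the product side): -173.5 kJ/mol
(ii) as written (C6H6 already on the product side): +49.0 kJ/mol
(iii) as written (C2H2 already on the product side): +226.7 kJ/mol
(iv) reversed (C2H4 must end up as a reactant): -52.3 kJ/mol
Combining the equations, delta H = (-173.5) + (+49.0) + (+226.7) + (-52.3) = 49.9 kJ/mol

delta H = 49.9 kJ/mol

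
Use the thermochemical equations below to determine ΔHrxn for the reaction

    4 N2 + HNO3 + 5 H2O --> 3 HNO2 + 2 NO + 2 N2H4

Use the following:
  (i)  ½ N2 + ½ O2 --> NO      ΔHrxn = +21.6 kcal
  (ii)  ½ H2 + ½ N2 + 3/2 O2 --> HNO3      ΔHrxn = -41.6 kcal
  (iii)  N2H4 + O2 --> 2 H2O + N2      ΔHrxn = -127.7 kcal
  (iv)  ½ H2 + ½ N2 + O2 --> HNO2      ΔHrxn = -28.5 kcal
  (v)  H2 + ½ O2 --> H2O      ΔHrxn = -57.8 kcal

(i) × 2: (2)·(+21.6) = +43.2 kcal
(ii) reversed: +41.6 kcal
(iii) reversed and × 2: (-2)·(-127.7) = +255.4 kcal
(iv) × 3: (3)·(-28.5) = -85.5 kcal
(v) reversed: +57.8 kcal
ΔHrxn = (2)·(+21.6) + (-1)·(-41.6) + (-2)·(-127.7) + (3)·(-28.5) + (-1)·(-57.8) = 312.5 kcal

ΔHrxn = 312.5 kcal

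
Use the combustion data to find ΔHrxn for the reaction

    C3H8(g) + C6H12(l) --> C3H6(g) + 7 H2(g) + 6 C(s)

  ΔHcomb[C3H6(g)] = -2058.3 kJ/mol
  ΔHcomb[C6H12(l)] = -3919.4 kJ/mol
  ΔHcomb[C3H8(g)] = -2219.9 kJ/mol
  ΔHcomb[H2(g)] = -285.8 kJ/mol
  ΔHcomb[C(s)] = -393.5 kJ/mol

Using ΔH = Σ nΔHc°(reactants) − Σ nΔHc°(products):
= [1·(-2219.9) + 1·(-3919.4)] − [1·(-2058.3) + 7·(-285.8) + 6·(-393.5)]
= 280.6 kJ/mol

ΔHrxn = 280.6 kJ/mol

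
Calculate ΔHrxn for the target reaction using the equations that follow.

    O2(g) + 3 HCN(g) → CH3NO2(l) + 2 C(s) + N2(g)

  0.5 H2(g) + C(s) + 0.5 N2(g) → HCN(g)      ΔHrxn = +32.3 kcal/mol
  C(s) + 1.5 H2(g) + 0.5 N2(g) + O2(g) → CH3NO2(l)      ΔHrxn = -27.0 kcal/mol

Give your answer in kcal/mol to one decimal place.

ΔHrxn = -123.9 kcal/mol

equation 1 reversed and × 3 (HCN(g) must end up as a reactant; ×3 to match 3 HCN(g) in the target): (-3)·(+32.3) = -96.9 kcal/mol
equation 2 as written (CH3NO2(l) already on the product side): -27.0 kcal/mol
By Hess's law, ΔHrxn = (-96.9) + (-27.0) = -123.9 kcal/mol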